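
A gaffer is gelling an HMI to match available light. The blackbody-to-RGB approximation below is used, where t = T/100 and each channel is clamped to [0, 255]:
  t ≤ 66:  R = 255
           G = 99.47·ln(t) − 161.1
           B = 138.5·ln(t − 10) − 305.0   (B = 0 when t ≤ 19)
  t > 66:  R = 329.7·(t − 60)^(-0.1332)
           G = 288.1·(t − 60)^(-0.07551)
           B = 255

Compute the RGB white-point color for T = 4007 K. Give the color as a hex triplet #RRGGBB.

t = 4007/100 = 40.07; the t ≤ 66 branch applies.
R = 255 by definition for t ≤ 66.
G = 99.47·ln 40.07 − 161.1 = 99.47·3.6906 − 161.1 = 206.007.
B = 138.5·ln(40.07 − 10) − 305.0 = 138.5·ln 30.07 − 305.0 = 138.5·3.4035 − 305.0 = 166.389.
Rounded: (255, 206, 166).
In hex: #FFCEA6.

#FFCEA6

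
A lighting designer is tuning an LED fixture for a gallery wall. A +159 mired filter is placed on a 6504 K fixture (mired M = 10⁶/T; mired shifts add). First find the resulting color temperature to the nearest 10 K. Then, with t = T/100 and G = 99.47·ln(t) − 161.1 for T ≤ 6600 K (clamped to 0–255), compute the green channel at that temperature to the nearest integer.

M_in = 10⁶/6504 = 153.75; M_out = 153.75 + (+159) = 312.75.
T_out = 10⁶/312.75 = 3197.4 K → 3200 K; t = 32.
G = 99.47·ln 32 − 161.1 = 99.47·3.4657 − 161.1 = 183.637.
Rounded: 184.

184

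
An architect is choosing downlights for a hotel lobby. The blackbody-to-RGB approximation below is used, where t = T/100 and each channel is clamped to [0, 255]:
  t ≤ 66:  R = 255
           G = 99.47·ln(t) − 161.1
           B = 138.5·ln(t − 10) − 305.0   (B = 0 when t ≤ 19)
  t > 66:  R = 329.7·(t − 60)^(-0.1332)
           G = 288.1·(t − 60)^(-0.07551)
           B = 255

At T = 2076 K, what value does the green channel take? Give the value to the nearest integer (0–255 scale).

t = 2076/100 = 20.76; the t ≤ 66 branch applies.
G = 99.47·ln 20.76 − 161.1 = 99.47·3.0330 − 161.1 = 140.595.
Rounded: 141.

141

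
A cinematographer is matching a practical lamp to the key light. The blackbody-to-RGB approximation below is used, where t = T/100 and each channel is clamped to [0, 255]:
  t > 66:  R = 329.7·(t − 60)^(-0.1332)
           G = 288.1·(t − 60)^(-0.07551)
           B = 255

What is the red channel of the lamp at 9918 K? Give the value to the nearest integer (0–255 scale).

202

t = 9918/100 = 99.18; the t > 66 branch applies.
R = 329.7·(99.18 − 60)^(-0.1332) = 329.7·39.18^(-0.1332) = 329.7·0.61348 = 202.266.
Rounded: 202.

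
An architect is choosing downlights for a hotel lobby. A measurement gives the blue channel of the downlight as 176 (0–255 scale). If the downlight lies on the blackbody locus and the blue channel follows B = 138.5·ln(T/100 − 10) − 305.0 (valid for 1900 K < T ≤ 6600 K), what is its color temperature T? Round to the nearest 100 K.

ln(t − 10) = (176 + 305.0) / 138.5 = 3.4729.
t − 10 = e^3.4729 = 32.231, so t = 42.231.
T = 100·t = 4223 K → 4200 K to the nearest 100 K.

4200 K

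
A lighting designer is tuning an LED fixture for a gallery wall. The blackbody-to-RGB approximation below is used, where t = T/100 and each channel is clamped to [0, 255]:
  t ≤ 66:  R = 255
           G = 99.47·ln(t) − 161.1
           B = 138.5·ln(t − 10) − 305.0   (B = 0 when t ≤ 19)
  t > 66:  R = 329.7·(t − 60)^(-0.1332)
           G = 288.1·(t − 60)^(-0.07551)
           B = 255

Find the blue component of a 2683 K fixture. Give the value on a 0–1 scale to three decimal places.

0.337

t = 2683/100 = 26.83; the t ≤ 66 branch applies.
B = 138.5·ln(26.83 − 10) − 305.0 = 138.5·ln 16.83 − 305.0 = 138.5·2.8232 − 305.0 = 86.008.
On a 0–1 scale: 86.008/255 = 0.3373 → 0.337.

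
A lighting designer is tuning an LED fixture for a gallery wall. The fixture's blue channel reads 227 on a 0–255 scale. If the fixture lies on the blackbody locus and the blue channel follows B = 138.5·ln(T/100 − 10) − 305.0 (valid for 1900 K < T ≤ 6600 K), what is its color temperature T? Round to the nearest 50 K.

ln(t − 10) = (227 + 305.0) / 138.5 = 3.8412.
t − 10 = e^3.8412 = 46.579, so t = 56.579.
T = 100·t = 5658 K → 5650 K to the nearest 50 K.

5650 K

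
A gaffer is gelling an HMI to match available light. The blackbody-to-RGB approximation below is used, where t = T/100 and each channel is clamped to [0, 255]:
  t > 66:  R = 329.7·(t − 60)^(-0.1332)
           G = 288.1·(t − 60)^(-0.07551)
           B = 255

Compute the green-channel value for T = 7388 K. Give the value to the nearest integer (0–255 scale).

t = 7388/100 = 73.88; the t > 66 branch applies.
G = 288.1·(73.88 − 60)^(-0.07551) = 288.1·13.88^(-0.07551) = 288.1·0.81986 = 236.201.
Rounded: 236.

236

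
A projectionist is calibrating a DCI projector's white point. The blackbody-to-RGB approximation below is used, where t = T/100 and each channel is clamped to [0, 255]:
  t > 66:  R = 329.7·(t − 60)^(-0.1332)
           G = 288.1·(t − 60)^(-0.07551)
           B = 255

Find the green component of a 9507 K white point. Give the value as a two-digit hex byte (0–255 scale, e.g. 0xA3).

t = 9507/100 = 95.07; the t > 66 branch applies.
G = 288.1·(95.07 − 60)^(-0.07551) = 288.1·35.07^(-0.07551) = 288.1·0.76444 = 220.234.
Rounded: 220; in hex, 0xDC.

0xDC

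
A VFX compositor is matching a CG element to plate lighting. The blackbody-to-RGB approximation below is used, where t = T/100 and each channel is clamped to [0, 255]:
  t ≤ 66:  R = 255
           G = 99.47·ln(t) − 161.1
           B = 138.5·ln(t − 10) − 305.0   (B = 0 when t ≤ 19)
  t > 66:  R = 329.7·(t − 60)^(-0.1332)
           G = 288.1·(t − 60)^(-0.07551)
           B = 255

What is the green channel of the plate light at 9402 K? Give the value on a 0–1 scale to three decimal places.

t = 9402/100 = 94.02; the t > 66 branch applies.
G = 288.1·(94.02 − 60)^(-0.07551) = 288.1·34.02^(-0.07551) = 288.1·0.76619 = 220.740.
On a 0–1 scale: 220.740/255 = 0.8656 → 0.866.

0.866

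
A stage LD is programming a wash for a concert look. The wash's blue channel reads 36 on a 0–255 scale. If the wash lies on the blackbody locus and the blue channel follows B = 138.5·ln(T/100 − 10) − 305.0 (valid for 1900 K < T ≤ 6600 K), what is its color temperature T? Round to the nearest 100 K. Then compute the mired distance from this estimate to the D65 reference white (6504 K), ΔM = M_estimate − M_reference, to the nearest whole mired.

+301 mireds

ln(t − 10) = (36 + 305.0) / 138.5 = 2.4621.
t − 10 = e^2.4621 = 11.729, so t = 21.729.
T = 100·t = 2173 K → 2200 K to the nearest 100 K.
M_estimate = 10⁶/2200 = 454.55; M_reference = 10⁶/6504 = 153.75.
ΔM = 454.55 − 153.75 = 300.79 → +301 mireds.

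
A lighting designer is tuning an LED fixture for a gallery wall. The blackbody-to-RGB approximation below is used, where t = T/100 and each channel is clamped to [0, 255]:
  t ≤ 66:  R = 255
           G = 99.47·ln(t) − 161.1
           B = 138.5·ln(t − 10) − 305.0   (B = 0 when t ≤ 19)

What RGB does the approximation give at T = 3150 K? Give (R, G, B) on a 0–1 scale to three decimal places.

(1.000, 0.714, 0.470)

t = 3150/100 = 31.5; the t ≤ 66 branch applies.
R = 255 by definition for t ≤ 66.
G = 99.47·ln 31.5 − 161.1 = 99.47·3.4500 − 161.1 = 182.070.
B = 138.5·ln(31.5 − 10) − 305.0 = 138.5·ln 21.5 − 305.0 = 138.5·3.0681 − 305.0 = 119.925.
Dividing each by 255: (1.0000, 0.7140, 0.4703) → (1.000, 0.714, 0.470).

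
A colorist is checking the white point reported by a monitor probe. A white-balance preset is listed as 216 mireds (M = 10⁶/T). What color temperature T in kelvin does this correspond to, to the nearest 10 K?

T = 10⁶ / 216 = 4629.63 K → 4630 K.

4630 K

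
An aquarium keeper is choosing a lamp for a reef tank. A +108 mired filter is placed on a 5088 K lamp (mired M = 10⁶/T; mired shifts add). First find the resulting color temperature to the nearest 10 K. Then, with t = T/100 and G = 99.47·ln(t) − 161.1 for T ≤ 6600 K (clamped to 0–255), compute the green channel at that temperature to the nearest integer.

186

M_in = 10⁶/5088 = 196.54; M_out = 196.54 + (+108) = 304.54.
T_out = 10⁶/304.54 = 3283.6 K → 3280 K; t = 32.8.
G = 99.47·ln 32.8 − 161.1 = 99.47·3.4904 − 161.1 = 186.093.
Rounded: 186.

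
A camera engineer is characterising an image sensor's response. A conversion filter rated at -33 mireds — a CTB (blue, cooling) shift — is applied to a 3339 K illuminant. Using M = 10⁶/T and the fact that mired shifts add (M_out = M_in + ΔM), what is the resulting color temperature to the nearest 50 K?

M_in = 10⁶/3339 = 299.49 mireds.
M_out = 299.49 + (-33) = 266.49 mireds.
T_out = 10⁶/266.49 = 3752.5 K → 3750 K.

3750 K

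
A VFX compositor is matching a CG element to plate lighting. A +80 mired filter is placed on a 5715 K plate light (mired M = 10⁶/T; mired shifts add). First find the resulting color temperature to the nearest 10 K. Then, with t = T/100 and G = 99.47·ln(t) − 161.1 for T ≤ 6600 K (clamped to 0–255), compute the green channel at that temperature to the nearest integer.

204

M_in = 10⁶/5715 = 174.98; M_out = 174.98 + (+80) = 254.98.
T_out = 10⁶/254.98 = 3921.9 K → 3920 K; t = 39.2.
G = 99.47·ln 39.2 − 161.1 = 99.47·3.6687 − 161.1 = 203.823.
Rounded: 204.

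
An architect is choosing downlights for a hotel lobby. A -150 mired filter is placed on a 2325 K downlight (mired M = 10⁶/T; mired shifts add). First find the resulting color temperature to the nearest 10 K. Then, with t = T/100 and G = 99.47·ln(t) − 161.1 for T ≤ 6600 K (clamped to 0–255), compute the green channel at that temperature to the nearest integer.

195

M_in = 10⁶/2325 = 430.11; M_out = 430.11 + (-150) = 280.11.
T_out = 10⁶/280.11 = 3570.1 K → 3570 K; t = 35.7.
G = 99.47·ln 35.7 − 161.1 = 99.47·3.5752 − 161.1 = 194.520.
Rounded: 195.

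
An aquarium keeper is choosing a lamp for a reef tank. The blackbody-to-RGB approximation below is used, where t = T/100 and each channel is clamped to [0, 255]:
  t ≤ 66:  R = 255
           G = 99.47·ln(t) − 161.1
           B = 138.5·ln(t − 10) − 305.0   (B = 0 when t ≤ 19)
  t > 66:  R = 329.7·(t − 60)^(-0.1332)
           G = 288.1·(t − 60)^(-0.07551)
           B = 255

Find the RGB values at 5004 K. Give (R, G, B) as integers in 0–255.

(255, 228, 206)

t = 5004/100 = 50.04; the t ≤ 66 branch applies.
R = 255 by definition for t ≤ 66.
G = 99.47·ln 50.04 − 161.1 = 99.47·3.9128 − 161.1 = 228.108.
B = 138.5·ln(50.04 − 10) − 305.0 = 138.5·ln 40.04 − 305.0 = 138.5·3.6899 − 305.0 = 206.048.
Rounded: (255, 228, 206).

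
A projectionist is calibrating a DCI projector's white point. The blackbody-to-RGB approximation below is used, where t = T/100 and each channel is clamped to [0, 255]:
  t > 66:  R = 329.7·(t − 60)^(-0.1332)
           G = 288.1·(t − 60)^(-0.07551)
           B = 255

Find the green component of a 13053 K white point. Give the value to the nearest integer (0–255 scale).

209

t = 13053/100 = 130.53; the t > 66 branch applies.
G = 288.1·(130.53 − 60)^(-0.07551) = 288.1·70.53^(-0.07551) = 288.1·0.72515 = 208.916.
Rounded: 209.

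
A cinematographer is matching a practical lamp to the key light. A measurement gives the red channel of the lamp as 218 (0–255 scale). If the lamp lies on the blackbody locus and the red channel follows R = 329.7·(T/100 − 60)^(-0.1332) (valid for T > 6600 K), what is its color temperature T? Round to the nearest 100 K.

(t − 60)^(-0.1332) = 218/329.7 = 0.66121.
t − 60 = 0.66121^(1/-0.1332) = 0.66121^(-7.508) = 22.326, so t = 82.326.
T = 100·t = 8233 K → 8200 K to the nearest 100 K.

8200 K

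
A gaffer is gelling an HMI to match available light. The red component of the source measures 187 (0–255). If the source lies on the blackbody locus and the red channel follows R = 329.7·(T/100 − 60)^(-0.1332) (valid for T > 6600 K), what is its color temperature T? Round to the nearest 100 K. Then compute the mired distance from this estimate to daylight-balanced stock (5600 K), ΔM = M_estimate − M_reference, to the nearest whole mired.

(t − 60)^(-0.1332) = 187/329.7 = 0.56718.
t − 60 = 0.56718^(1/-0.1332) = 0.56718^(-7.508) = 70.620, so t = 130.620.
T = 100·t = 13062 K → 13100 K to the nearest 100 K.
M_estimate = 10⁶/13100 = 76.34; M_reference = 10⁶/5600 = 178.57.
ΔM = 76.34 − 178.57 = -102.24 → -102 mireds.

-102 mireds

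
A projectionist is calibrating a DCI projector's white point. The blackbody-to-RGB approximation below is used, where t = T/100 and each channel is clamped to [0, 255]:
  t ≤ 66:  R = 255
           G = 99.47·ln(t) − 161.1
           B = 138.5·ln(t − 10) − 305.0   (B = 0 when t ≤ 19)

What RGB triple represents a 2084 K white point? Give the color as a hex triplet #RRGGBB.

t = 2084/100 = 20.84; the t ≤ 66 branch applies.
R = 255 by definition for t ≤ 66.
G = 99.47·ln 20.84 − 161.1 = 99.47·3.0369 − 161.1 = 140.978.
B = 138.5·ln(20.84 − 10) − 305.0 = 138.5·ln 10.84 − 305.0 = 138.5·2.3832 − 305.0 = 25.079.
Rounded: (255, 141, 25).
In hex: #FF8D19.

#FF8D19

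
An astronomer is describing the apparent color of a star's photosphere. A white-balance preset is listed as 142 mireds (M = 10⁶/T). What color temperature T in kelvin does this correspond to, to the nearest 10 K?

7040 K

T = 10⁶ / 142 = 7042.25 K → 7040 K.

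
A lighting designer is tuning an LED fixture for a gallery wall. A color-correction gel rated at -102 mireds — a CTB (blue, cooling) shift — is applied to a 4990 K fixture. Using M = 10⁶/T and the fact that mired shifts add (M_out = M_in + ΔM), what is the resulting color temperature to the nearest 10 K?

M_in = 10⁶/4990 = 200.40 mireds.
M_out = 200.40 + (-102) = 98.40 mireds.
T_out = 10⁶/98.40 = 10162.5 K → 10160 K.

10160 K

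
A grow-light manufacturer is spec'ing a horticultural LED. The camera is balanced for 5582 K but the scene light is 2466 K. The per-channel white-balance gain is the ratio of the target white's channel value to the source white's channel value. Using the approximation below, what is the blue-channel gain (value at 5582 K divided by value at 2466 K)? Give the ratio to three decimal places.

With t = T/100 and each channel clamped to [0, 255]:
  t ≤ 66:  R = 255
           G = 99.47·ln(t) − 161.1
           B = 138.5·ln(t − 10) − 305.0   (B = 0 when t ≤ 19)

3.360

At 2466 K (t = 24.66):
  B = 138.5·ln(24.66 − 10) − 305.0 = 138.5·ln 14.66 − 305.0 = 138.5·2.6851 − 305.0 = 66.889.
At 5582 K (t = 55.82):
  B = 138.5·ln(55.82 − 10) − 305.0 = 138.5·ln 45.82 − 305.0 = 138.5·3.8247 − 305.0 = 224.724.
Gain = 224.724 / 66.889 = 3.3596 → 3.360.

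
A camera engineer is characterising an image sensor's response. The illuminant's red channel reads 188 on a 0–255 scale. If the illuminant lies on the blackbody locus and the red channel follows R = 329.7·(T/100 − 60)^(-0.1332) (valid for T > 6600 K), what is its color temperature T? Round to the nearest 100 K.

(t − 60)^(-0.1332) = 188/329.7 = 0.57022.
t − 60 = 0.57022^(1/-0.1332) = 0.57022^(-7.508) = 67.848, so t = 127.848.
T = 100·t = 12785 K → 12800 K to the nearest 100 K.

12800 K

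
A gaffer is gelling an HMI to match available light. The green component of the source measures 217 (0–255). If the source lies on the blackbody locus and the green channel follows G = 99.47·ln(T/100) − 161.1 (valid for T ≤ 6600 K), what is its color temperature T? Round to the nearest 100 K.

4500 K

ln t = (217 + 161.1) / 99.47 = 3.8011.
t = e^3.8011 = 44.752.
T = 100·t = 4475 K → 4500 K to the nearest 100 K.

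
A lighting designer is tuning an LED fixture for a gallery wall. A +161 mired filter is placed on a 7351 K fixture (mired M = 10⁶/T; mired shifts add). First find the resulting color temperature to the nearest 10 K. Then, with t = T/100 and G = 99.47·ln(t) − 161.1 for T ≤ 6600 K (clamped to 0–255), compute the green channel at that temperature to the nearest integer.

189

M_in = 10⁶/7351 = 136.04; M_out = 136.04 + (+161) = 297.04.
T_out = 10⁶/297.04 = 3366.6 K → 3370 K; t = 33.7.
G = 99.47·ln 33.7 − 161.1 = 99.47·3.5175 − 161.1 = 188.786.
Rounded: 189.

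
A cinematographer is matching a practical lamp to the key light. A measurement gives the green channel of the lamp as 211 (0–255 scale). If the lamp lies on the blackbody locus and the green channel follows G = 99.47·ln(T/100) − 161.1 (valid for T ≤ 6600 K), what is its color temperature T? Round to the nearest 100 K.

ln t = (211 + 161.1) / 99.47 = 3.7408.
t = e^3.7408 = 42.133.
T = 100·t = 4213 K → 4200 K to the nearest 100 K.

4200 K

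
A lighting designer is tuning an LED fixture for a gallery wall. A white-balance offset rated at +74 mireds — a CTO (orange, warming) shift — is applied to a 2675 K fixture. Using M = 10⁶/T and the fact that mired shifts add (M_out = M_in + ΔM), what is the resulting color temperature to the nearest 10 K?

M_in = 10⁶/2675 = 373.83 mireds.
M_out = 373.83 + (+74) = 447.83 mireds.
T_out = 10⁶/447.83 = 2233.0 K → 2230 K.

2230 K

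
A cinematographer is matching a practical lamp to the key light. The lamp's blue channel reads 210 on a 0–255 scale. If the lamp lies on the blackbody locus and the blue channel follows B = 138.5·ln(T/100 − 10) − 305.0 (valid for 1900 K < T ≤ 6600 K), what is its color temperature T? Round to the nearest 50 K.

5100 K

ln(t − 10) = (210 + 305.0) / 138.5 = 3.7184.
t − 10 = e^3.7184 = 41.199, so t = 51.199.
T = 100·t = 5120 K → 5100 K to the nearest 50 K.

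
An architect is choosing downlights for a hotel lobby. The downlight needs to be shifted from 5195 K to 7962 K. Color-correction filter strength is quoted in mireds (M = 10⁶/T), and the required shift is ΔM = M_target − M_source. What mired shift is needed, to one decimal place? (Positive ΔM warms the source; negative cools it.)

M_source = 10⁶/5195 = 192.493; M_target = 10⁶/7962 = 125.597.
ΔM = 125.597 − 192.493 = -66.896 → -66.9 mireds, a cooling shift.

-66.9 mireds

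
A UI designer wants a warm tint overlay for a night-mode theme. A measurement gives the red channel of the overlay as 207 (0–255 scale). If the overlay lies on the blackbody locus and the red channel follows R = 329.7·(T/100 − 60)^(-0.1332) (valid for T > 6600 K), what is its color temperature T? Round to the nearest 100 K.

(t − 60)^(-0.1332) = 207/329.7 = 0.62784.
t − 60 = 0.62784^(1/-0.1332) = 0.62784^(-7.508) = 32.933, so t = 92.933.
T = 100·t = 9293 K → 9300 K to the nearest 100 K.

9300 K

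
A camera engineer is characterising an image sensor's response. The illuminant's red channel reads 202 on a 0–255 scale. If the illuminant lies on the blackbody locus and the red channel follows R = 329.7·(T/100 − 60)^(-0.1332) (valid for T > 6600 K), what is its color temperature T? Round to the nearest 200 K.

(t − 60)^(-0.1332) = 202/329.7 = 0.61268.
t − 60 = 0.61268^(1/-0.1332) = 0.61268^(-7.508) = 39.569, so t = 99.569.
T = 100·t = 9957 K → 10000 K to the nearest 200 K.

10000 K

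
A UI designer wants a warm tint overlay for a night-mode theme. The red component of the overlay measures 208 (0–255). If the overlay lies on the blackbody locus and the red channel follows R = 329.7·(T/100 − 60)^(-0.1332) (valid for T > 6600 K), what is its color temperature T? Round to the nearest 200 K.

9200 K

(t − 60)^(-0.1332) = 208/329.7 = 0.63088.
t − 60 = 0.63088^(1/-0.1332) = 0.63088^(-7.508) = 31.763, so t = 91.763.
T = 100·t = 9176 K → 9200 K to the nearest 200 K.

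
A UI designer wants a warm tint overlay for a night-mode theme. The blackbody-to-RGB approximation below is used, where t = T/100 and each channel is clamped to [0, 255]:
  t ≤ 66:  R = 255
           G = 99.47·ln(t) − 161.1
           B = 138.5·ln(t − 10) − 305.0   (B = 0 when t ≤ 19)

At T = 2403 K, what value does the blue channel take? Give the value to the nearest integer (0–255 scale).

61

t = 2403/100 = 24.03; the t ≤ 66 branch applies.
B = 138.5·ln(24.03 − 10) − 305.0 = 138.5·ln 14.03 − 305.0 = 138.5·2.6412 − 305.0 = 60.806.
Rounded: 61.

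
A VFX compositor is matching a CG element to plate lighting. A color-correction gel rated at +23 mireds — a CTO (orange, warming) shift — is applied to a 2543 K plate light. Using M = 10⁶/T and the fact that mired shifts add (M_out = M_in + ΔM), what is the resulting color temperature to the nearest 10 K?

M_in = 10⁶/2543 = 393.24 mireds.
M_out = 393.24 + (+23) = 416.24 mireds.
T_out = 10⁶/416.24 = 2402.5 K → 2400 K.

2400 K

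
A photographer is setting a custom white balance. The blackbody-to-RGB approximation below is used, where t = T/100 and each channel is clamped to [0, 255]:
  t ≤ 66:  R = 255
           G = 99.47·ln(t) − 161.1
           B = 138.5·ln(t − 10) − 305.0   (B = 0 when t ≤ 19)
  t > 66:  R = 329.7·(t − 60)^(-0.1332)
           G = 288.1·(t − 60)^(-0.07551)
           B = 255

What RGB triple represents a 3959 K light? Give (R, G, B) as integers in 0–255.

(255, 205, 164)

t = 3959/100 = 39.59; the t ≤ 66 branch applies.
R = 255 by definition for t ≤ 66.
G = 99.47·ln 39.59 − 161.1 = 99.47·3.6786 − 161.1 = 204.808.
B = 138.5·ln(39.59 − 10) − 305.0 = 138.5·ln 29.59 − 305.0 = 138.5·3.3874 − 305.0 = 164.160.
Rounded: (255, 205, 164).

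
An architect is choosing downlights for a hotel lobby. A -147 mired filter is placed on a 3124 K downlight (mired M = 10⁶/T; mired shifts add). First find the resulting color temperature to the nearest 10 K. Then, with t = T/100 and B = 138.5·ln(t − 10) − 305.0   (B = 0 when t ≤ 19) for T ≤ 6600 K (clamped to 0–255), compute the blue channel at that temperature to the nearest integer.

231

M_in = 10⁶/3124 = 320.10; M_out = 320.10 + (-147) = 173.10.
T_out = 10⁶/173.10 = 5776.9 K → 5780 K; t = 57.8.
B = 138.5·ln(57.8 − 10) − 305.0 = 138.5·ln 47.8 − 305.0 = 138.5·3.8670 − 305.0 = 230.583.
Rounded: 231.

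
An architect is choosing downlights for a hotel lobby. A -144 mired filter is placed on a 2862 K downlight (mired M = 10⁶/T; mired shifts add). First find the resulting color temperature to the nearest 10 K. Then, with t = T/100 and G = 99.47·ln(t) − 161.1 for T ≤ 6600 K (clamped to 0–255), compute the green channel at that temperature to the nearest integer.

M_in = 10⁶/2862 = 349.41; M_out = 349.41 + (-144) = 205.41.
T_out = 10⁶/205.41 = 4868.4 K → 4870 K; t = 48.7.
G = 99.47·ln 48.7 − 161.1 = 99.47·3.8857 − 161.1 = 225.408.
Rounded: 225.

225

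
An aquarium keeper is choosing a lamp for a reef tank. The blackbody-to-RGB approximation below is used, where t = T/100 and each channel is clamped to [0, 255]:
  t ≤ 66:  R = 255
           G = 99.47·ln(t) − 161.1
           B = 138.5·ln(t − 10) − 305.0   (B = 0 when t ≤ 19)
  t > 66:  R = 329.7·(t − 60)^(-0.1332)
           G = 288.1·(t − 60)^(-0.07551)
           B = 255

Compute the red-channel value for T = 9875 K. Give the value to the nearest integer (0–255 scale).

t = 9875/100 = 98.75; the t > 66 branch applies.
R = 329.7·(98.75 − 60)^(-0.1332) = 329.7·38.75^(-0.1332) = 329.7·0.61439 = 202.563.
Rounded: 203.

203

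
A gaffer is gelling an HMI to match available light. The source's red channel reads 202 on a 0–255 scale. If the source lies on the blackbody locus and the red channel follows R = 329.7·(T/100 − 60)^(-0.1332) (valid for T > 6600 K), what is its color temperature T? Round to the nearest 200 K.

(t − 60)^(-0.1332) = 202/329.7 = 0.61268.
t − 60 = 0.61268^(1/-0.1332) = 0.61268^(-7.508) = 39.569, so t = 99.569.
T = 100·t = 9957 K → 10000 K to the nearest 200 K.

10000 K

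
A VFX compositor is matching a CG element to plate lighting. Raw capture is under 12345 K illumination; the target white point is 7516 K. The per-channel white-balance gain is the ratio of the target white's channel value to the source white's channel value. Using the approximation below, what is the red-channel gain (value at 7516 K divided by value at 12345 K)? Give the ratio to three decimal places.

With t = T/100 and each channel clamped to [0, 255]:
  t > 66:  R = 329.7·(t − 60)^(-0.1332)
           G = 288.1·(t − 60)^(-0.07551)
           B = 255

1.210

At 12345 K (t = 123.45):
  R = 329.7·(123.45 − 60)^(-0.1332) = 329.7·63.45^(-0.1332) = 329.7·0.57533 = 189.686.
At 7516 K (t = 75.16):
  R = 329.7·(75.16 − 60)^(-0.1332) = 329.7·15.16^(-0.1332) = 329.7·0.69619 = 229.535.
Gain = 229.535 / 189.686 = 1.2101 → 1.210.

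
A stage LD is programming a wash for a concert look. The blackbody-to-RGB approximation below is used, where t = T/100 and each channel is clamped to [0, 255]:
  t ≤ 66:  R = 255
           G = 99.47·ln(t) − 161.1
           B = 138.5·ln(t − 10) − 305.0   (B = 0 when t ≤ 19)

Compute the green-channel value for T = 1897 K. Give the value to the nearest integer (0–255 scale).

132

t = 1897/100 = 18.97; the t ≤ 66 branch applies.
G = 99.47·ln 18.97 − 161.1 = 99.47·2.9429 − 161.1 = 131.626.
Rounded: 132.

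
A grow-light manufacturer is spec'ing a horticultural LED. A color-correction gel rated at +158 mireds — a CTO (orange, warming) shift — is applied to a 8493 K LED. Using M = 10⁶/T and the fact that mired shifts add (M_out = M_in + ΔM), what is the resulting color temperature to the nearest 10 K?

M_in = 10⁶/8493 = 117.74 mireds.
M_out = 117.74 + (+158) = 275.74 mireds.
T_out = 10⁶/275.74 = 3626.6 K → 3630 K.

3630 K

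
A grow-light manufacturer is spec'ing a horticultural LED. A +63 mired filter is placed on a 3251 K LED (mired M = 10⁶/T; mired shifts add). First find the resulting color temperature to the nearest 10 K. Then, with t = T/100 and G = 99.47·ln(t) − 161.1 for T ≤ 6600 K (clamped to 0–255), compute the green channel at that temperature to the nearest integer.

167

M_in = 10⁶/3251 = 307.60; M_out = 307.60 + (+63) = 370.60.
T_out = 10⁶/370.60 = 2698.3 K → 2700 K; t = 27.
G = 99.47·ln 27 − 161.1 = 99.47·3.2958 − 161.1 = 166.737.
Rounded: 167.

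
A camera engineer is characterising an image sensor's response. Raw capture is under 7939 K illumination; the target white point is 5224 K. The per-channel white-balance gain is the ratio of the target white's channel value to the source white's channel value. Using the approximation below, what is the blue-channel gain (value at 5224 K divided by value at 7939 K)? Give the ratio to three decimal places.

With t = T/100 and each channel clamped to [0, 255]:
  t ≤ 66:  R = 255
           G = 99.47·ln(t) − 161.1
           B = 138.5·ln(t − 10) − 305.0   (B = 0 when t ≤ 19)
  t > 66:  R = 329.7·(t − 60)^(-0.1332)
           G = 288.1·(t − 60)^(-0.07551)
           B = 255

At 7939 K (t = 79.39):
  B = 255 by definition for t > 66.
At 5224 K (t = 52.24):
  B = 138.5·ln(52.24 − 10) − 305.0 = 138.5·ln 42.24 − 305.0 = 138.5·3.7434 − 305.0 = 213.456.
Gain = 213.456 / 255.000 = 0.8371 → 0.837.

0.837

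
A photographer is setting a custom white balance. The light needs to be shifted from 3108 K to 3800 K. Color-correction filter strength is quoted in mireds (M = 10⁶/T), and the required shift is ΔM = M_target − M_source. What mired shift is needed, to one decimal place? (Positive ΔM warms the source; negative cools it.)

-58.6 mireds

M_source = 10⁶/3108 = 321.750; M_target = 10⁶/3800 = 263.158.
ΔM = 263.158 − 321.750 = -58.592 → -58.6 mireds, a cooling shift.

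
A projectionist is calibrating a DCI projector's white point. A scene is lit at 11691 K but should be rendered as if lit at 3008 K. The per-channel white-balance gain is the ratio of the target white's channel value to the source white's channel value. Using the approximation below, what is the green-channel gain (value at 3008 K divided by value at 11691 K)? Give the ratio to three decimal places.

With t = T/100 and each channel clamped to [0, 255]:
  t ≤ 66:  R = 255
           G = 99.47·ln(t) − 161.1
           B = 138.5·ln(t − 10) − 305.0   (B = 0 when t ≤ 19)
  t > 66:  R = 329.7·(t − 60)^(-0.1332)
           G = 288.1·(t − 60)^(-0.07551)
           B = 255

0.836

At 11691 K (t = 116.91):
  G = 288.1·(116.91 − 60)^(-0.07551) = 288.1·56.91^(-0.07551) = 288.1·0.73700 = 212.329.
At 3008 K (t = 30.08):
  G = 99.47·ln 30.08 − 161.1 = 99.47·3.4039 − 161.1 = 177.482.
Gain = 177.482 / 212.329 = 0.8359 → 0.836.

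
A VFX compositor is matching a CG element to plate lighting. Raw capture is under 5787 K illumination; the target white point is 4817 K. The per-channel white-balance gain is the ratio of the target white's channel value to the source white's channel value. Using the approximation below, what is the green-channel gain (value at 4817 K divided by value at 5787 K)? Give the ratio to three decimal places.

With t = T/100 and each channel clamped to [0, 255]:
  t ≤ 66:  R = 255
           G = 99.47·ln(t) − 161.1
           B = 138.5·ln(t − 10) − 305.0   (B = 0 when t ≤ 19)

0.925

At 5787 K (t = 57.87):
  G = 99.47·ln 57.87 − 161.1 = 99.47·4.0582 − 161.1 = 242.569.
At 4817 K (t = 48.17):
  G = 99.47·ln 48.17 − 161.1 = 99.47·3.8747 − 161.1 = 224.320.
Gain = 224.320 / 242.569 = 0.9248 → 0.925.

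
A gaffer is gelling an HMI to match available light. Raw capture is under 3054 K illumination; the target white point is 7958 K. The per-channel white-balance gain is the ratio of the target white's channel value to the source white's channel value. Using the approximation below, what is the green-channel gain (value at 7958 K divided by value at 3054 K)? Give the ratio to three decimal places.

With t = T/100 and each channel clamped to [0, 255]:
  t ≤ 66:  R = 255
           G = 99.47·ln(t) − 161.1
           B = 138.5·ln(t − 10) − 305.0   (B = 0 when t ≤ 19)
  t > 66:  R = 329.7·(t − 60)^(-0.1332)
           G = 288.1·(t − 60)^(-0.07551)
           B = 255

At 3054 K (t = 30.54):
  G = 99.47·ln 30.54 − 161.1 = 99.47·3.4190 − 161.1 = 178.992.
At 7958 K (t = 79.58):
  G = 288.1·(79.58 − 60)^(-0.07551) = 288.1·19.58^(-0.07551) = 288.1·0.79883 = 230.143.
Gain = 230.143 / 178.992 = 1.2858 → 1.286.

1.286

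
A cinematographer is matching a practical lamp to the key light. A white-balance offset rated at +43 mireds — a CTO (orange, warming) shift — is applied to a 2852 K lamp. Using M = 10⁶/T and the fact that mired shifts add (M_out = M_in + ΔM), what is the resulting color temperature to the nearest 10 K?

M_in = 10⁶/2852 = 350.63 mireds.
M_out = 350.63 + (+43) = 393.63 mireds.
T_out = 10⁶/393.63 = 2540.4 K → 2540 K.

2540 K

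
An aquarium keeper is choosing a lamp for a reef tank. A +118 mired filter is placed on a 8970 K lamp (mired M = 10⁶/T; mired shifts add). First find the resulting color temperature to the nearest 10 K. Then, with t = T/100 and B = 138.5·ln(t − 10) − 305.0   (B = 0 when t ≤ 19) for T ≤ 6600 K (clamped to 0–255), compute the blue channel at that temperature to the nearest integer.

182

M_in = 10⁶/8970 = 111.48; M_out = 111.48 + (+118) = 229.48.
T_out = 10⁶/229.48 = 4357.6 K → 4360 K; t = 43.6.
B = 138.5·ln(43.6 − 10) − 305.0 = 138.5·ln 33.6 − 305.0 = 138.5·3.5145 − 305.0 = 181.762.
Rounded: 182.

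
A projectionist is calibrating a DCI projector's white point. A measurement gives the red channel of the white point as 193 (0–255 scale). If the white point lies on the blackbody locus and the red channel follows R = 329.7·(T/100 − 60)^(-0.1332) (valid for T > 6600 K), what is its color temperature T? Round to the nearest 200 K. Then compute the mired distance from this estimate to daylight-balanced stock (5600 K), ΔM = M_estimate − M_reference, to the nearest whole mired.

-92 mireds

(t − 60)^(-0.1332) = 193/329.7 = 0.58538.
t − 60 = 0.58538^(1/-0.1332) = 0.58538^(-7.508) = 55.713, so t = 115.713.
T = 100·t = 11571 K → 11600 K to the nearest 200 K.
M_estimate = 10⁶/11600 = 86.21; M_reference = 10⁶/5600 = 178.57.
ΔM = 86.21 − 178.57 = -92.36 → -92 mireds.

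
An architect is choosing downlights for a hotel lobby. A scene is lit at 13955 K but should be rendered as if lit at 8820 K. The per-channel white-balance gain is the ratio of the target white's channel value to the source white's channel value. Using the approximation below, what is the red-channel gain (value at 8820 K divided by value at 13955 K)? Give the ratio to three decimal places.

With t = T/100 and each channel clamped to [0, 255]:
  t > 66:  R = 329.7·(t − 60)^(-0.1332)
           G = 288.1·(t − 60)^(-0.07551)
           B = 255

1.148

At 13955 K (t = 139.55):
  R = 329.7·(139.55 − 60)^(-0.1332) = 329.7·79.55^(-0.1332) = 329.7·0.55826 = 184.058.
At 8820 K (t = 88.2):
  R = 329.7·(88.2 − 60)^(-0.1332) = 329.7·28.2^(-0.1332) = 329.7·0.64095 = 211.323.
Gain = 211.323 / 184.058 = 1.1481 → 1.148.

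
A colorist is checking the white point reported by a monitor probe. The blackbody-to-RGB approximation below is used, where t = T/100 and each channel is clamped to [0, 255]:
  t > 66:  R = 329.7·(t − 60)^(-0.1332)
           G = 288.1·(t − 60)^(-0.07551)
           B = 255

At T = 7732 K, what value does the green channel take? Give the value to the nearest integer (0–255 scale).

232

t = 7732/100 = 77.32; the t > 66 branch applies.
G = 288.1·(77.32 − 60)^(-0.07551) = 288.1·17.32^(-0.07551) = 288.1·0.80626 = 232.285.
Rounded: 232.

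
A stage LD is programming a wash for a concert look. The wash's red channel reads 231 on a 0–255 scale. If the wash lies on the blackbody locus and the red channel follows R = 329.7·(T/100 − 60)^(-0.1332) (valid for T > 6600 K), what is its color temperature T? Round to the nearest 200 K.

7400 K

(t − 60)^(-0.1332) = 231/329.7 = 0.70064.
t − 60 = 0.70064^(1/-0.1332) = 0.70064^(-7.508) = 14.453, so t = 74.453.
T = 100·t = 7445 K → 7400 K to the nearest 200 K.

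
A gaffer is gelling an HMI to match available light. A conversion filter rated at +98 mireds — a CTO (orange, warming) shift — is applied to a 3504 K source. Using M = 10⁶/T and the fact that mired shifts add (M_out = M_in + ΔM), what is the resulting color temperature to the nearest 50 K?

2600 K

M_in = 10⁶/3504 = 285.39 mireds.
M_out = 285.39 + (+98) = 383.39 mireds.
T_out = 10⁶/383.39 = 2608.3 K → 2600 K.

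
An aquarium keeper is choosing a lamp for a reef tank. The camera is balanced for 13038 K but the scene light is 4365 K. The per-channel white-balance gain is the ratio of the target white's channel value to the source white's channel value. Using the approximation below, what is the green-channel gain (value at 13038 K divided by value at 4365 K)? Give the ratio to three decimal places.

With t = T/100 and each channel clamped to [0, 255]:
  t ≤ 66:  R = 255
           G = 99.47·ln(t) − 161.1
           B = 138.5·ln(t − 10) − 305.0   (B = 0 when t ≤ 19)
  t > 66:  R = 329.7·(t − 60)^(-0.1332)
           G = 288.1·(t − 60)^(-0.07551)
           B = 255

At 4365 K (t = 43.65):
  G = 99.47·ln 43.65 − 161.1 = 99.47·3.7762 − 161.1 = 214.519.
At 13038 K (t = 130.38):
  G = 288.1·(130.38 − 60)^(-0.07551) = 288.1·70.38^(-0.07551) = 288.1·0.72527 = 208.950.
Gain = 208.950 / 214.519 = 0.9740 → 0.974.

0.974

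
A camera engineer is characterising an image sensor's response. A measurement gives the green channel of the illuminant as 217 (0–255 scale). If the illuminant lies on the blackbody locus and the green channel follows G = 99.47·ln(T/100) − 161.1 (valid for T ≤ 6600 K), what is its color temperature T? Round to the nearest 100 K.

4500 K

ln t = (217 + 161.1) / 99.47 = 3.8011.
t = e^3.8011 = 44.752.
T = 100·t = 4475 K → 4500 K to the nearest 100 K.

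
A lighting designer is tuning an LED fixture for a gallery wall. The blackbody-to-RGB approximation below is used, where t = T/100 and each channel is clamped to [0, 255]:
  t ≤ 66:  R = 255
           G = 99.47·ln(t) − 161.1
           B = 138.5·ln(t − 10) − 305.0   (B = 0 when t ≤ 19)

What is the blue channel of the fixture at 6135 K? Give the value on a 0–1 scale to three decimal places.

t = 6135/100 = 61.35; the t ≤ 66 branch applies.
B = 138.5·ln(61.35 − 10) − 305.0 = 138.5·ln 51.35 − 305.0 = 138.5·3.9387 − 305.0 = 240.505.
On a 0–1 scale: 240.505/255 = 0.9432 → 0.943.

0.943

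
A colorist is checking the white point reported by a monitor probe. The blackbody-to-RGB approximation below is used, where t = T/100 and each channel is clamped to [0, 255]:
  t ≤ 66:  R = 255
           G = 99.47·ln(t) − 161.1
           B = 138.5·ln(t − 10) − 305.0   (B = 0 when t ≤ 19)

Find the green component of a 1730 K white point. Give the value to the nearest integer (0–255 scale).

122

t = 1730/100 = 17.3; the t ≤ 66 branch applies.
G = 99.47·ln 17.3 − 161.1 = 99.47·2.8507 − 161.1 = 122.460.
Rounded: 122.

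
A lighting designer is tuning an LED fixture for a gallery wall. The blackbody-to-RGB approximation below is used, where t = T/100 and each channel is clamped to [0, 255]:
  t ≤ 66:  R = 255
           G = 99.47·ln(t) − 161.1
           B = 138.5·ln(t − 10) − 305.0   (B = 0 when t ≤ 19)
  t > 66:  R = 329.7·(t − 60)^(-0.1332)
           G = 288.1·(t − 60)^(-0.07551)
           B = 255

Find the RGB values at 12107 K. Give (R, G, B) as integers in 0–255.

(191, 211, 255)

t = 12107/100 = 121.07; the t > 66 branch applies.
R = 329.7·(121.07 − 60)^(-0.1332) = 329.7·61.07^(-0.1332) = 329.7·0.57827 = 190.654.
G = 288.1·(121.07 − 60)^(-0.07551) = 288.1·61.07^(-0.07551) = 288.1·0.73308 = 211.201.
B = 255 by definition for t > 66.
Rounded: (191, 211, 255).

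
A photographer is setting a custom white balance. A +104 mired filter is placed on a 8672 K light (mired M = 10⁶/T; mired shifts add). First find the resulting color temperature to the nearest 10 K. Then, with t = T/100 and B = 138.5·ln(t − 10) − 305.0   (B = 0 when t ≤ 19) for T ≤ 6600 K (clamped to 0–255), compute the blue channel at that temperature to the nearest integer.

M_in = 10⁶/8672 = 115.31; M_out = 115.31 + (+104) = 219.31.
T_out = 10⁶/219.31 = 4559.7 K → 4560 K; t = 45.6.
B = 138.5·ln(45.6 − 10) − 305.0 = 138.5·ln 35.6 − 305.0 = 138.5·3.5723 − 305.0 = 189.770.
Rounded: 190.

190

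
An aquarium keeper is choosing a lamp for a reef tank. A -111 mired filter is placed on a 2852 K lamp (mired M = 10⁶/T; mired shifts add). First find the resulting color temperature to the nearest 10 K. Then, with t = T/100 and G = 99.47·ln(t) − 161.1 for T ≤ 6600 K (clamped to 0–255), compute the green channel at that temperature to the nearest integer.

M_in = 10⁶/2852 = 350.63; M_out = 350.63 + (-111) = 239.63.
T_out = 10⁶/239.63 = 4173.1 K → 4170 K; t = 41.7.
G = 99.47·ln 41.7 − 161.1 = 99.47·3.7305 − 161.1 = 209.973.
Rounded: 210.

210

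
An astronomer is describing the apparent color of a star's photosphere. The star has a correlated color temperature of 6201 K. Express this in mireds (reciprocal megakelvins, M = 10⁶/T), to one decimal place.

161.3 mireds

M = 10⁶ / 6201 = 161.264 → 161.3 mireds.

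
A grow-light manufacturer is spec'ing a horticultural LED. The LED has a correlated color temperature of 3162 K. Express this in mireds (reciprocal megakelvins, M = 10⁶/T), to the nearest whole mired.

M = 10⁶ / 3162 = 316.256 → 316 mireds.

316 mireds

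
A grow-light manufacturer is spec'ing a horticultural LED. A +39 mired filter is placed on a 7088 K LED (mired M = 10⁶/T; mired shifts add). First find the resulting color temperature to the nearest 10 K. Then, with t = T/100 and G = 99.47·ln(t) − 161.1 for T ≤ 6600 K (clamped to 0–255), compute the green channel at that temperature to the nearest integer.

238

M_in = 10⁶/7088 = 141.08; M_out = 141.08 + (+39) = 180.08.
T_out = 10⁶/180.08 = 5553.0 K → 5550 K; t = 55.5.
G = 99.47·ln 55.5 − 161.1 = 99.47·4.0164 − 161.1 = 238.410.
Rounded: 238.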